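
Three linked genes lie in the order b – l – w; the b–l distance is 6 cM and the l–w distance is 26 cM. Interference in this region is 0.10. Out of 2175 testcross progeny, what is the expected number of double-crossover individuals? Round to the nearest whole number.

31

Map distances give recombination frequencies of 0.060 and 0.260 for the two intervals.
With interference 0.10 (so coincidence = 0.90), expected double-crossover frequency = 0.060 × 0.260 × 0.90 = 0.01404.
Expected number = 0.01404 × 2175 = 30.54 ≈ 31.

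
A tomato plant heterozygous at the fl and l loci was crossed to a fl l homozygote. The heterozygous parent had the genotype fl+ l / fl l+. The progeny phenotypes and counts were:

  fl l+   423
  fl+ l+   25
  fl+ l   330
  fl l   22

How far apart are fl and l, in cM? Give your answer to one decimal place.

5.9 cM

The recombinant classes are fl+ l+ and fl l: 25 + 22 = 47.
Recombination frequency = 47/800 = 0.0587 ≈ 5.9%, i.e. 5.9 cM.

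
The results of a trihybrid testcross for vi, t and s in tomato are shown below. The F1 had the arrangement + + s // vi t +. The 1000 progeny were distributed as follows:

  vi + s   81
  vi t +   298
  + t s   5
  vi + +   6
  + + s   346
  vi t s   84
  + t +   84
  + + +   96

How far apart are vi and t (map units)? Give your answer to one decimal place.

17.6 map units

The two rarest classes, + t s and vi + +, are the double crossovers. Comparing them with the parentals, only the t allele has switched, so t is the middle locus and the order is vi – t – s.
Crossovers in the vi–t interval produce the single-crossover classes vi + s and + t + (81 + 84 = 165) plus the double crossovers (11).
RF(vi–t) = (165 + 11) / 1000 = 176/1000 = 0.1760 → 17.6 map units.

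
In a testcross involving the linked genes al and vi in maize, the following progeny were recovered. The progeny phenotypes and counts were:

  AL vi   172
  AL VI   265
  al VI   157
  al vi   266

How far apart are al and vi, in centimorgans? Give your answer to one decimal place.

38.3 centimorgans

The two most frequent classes, AL VI (265) and al vi (266), are the parental types, so the F1 was AL VI / al vi.
The recombinant classes are AL vi and al VI: 172 + 157 = 329.
Recombination frequency = 329/860 = 0.3826 ≈ 38.3%, i.e. 38.3 centimorgans.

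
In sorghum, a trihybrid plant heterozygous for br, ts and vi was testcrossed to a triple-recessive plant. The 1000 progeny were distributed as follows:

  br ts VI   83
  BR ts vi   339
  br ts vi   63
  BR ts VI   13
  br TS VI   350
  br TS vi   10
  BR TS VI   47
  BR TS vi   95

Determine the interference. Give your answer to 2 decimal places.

0.14

The two most frequent reciprocal classes, BR ts vi and br TS VI, are the parental types, so the F1 was BR ts vi / br TS VI.
The two rarest classes, BR ts VI and br TS vi, are the double crossovers. Comparing them with the parentals, only the vi allele has switched, so vi is the middle locus and the order is br – vi – ts.
br–vi: (110 + 23)/1000 = 0.1330; vi–ts: (178 + 23)/1000 = 0.2010.
Expected DCO frequency = 0.1330 × 0.2010 ≈ 0.02673; observed = 23/1000 ≈ 0.02300.
Coefficient of coincidence = 0.02300/0.02673 ≈ 0.86; interference = 1 − 0.86 = 0.14.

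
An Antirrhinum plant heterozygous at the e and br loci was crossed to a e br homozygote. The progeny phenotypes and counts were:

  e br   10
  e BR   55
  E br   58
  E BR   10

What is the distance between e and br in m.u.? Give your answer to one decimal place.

The two most frequent classes, E br (58) and e BR (55), are the parental types, so the F1 was E br / e BR.
The recombinant classes are E BR and e br: 10 + 10 = 20.
Recombination frequency = 20/133 = 0.1504 ≈ 15.0%, i.e. 15.0 m.u.

15.0 m.u.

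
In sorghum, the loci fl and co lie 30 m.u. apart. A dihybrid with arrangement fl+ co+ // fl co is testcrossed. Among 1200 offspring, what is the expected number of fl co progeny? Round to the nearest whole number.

420

A map distance of 30 m.u. corresponds to a recombination frequency of 0.300.
The F1 is fl+ co+ / fl co, so fl co is a parental gamete class with expected frequency (1 − r)/2 = 0.700/2 = 0.3500.
Expected number = 0.3500 × 1200 = 420.00 ≈ 420.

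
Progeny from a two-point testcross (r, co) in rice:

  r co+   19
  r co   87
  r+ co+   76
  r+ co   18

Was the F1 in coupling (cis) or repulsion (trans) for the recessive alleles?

The two most frequent classes are r+ co+ (76) and r co (87); these are the parental (non-recombinant) types.
So the F1 carried r+ co+ on one chromosome and r co on the other — the recessive alleles are on the same chromosome (cis / coupling).

cis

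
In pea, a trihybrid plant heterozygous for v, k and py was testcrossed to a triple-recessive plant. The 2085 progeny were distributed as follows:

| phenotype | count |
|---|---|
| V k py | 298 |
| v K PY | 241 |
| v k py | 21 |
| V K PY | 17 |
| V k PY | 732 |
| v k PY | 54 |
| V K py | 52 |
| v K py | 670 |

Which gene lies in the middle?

k

The two most frequent reciprocal classes, V k PY and v K py, are the parental types, so the F1 was V k PY / v K py.
The two rarest classes, V K PY and v k py, are the double crossovers. Comparing them with the parentals, only the k allele has switched, so k is the middle locus and the order is v – k – py.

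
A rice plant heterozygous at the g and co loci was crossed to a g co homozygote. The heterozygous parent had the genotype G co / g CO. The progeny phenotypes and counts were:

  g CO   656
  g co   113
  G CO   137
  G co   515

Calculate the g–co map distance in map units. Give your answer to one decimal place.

The recombinant classes are G CO and g co: 137 + 113 = 250.
Recombination frequency = 250/1421 = 0.1759 ≈ 17.6%, i.e. 17.6 map units.

17.6 map units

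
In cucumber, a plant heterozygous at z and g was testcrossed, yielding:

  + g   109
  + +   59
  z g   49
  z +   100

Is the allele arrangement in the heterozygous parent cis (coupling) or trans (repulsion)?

The two most frequent classes are + g (109) and z + (100); these are the parental (non-recombinant) types.
So the F1 carried + g on one chromosome and z + on the other — the recessive alleles are on opposite chromosomes (trans / repulsion).

trans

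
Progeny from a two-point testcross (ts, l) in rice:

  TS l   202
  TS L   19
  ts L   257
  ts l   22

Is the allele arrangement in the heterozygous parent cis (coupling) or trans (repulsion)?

trans

The two most frequent classes are TS l (202) and ts L (257); these are the parental (non-recombinant) types.
So the F1 carried TS l on one chromosome and ts L on the other — the recessive alleles are on opposite chromosomes (trans / repulsion).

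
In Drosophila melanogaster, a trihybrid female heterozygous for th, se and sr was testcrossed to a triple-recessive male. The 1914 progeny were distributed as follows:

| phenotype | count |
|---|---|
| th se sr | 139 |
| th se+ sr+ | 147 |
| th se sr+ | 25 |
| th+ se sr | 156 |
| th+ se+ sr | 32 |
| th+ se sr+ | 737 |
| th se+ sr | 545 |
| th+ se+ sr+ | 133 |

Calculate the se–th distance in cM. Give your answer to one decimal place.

17.2 cM

The two most frequent reciprocal classes, th se+ sr and th+ se sr+, are the parental types, so the F1 was th se+ sr / th+ se sr+.
The two rarest classes, th+ se+ sr and th se sr+, are the double crossovers. Comparing them with the parentals, only the th allele has switched, so th is the middle locus and the order is se – th – sr.
Crossovers in the se–th interval produce the single-crossover classes th se sr and th+ se+ sr+ (139 + 133 = 272) plus the double crossovers (57).
RF(se–th) = (272 + 57) / 1914 = 329/1914 = 0.1719 → 17.2 cM.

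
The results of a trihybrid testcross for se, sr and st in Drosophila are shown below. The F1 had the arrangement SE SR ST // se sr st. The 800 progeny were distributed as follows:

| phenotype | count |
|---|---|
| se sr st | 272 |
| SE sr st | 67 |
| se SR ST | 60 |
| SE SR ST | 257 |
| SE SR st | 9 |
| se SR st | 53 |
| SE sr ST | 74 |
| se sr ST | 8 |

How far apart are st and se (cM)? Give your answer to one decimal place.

18.0 cM

The two rarest classes, SE SR st and se sr ST, are the double crossovers. Comparing them with the parentals, only the st allele has switched, so st is the middle locus and the order is se – st – sr.
Crossovers in the se–st interval produce the single-crossover classes se SR ST and SE sr st (60 + 67 = 127) plus the double crossovers (17).
RF(se–st) = (127 + 17) / 800 = 144/800 = 0.1800 → 18.0 cM.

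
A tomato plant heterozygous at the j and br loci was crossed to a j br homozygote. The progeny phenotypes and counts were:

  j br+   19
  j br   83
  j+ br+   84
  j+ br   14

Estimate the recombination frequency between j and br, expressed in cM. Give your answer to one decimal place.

16.5 cM

The two most frequent classes, j+ br+ (84) and j br (83), are the parental types, so the F1 was j+ br+ / j br.
The recombinant classes are j+ br and j br+: 14 + 19 = 33.
Recombination frequency = 33/200 = 0.1650 ≈ 16.5%, i.e. 16.5 cM.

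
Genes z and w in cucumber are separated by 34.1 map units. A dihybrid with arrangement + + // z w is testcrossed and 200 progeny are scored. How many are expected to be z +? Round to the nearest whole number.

34

A map distance of 34.1 map units corresponds to a recombination frequency of 0.341.
The F1 is + + / z w, so z + is a recombinant gamete class with expected frequency r/2 = 0.341/2 = 0.1705.
Expected number = 0.1705 × 200 = 34.10 ≈ 34.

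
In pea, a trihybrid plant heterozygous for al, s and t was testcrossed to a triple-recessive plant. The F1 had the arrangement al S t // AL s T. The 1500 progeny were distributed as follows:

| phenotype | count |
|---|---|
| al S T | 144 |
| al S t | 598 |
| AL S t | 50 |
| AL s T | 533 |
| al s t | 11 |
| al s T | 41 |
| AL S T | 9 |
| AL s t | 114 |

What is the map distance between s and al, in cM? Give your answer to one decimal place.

7.4 cM

The two rarest classes, al s t and AL S T, are the double crossovers. Comparing them with the parentals, only the s allele has switched, so s is the middle locus and the order is al – s – t.
Crossovers in the al–s interval produce the single-crossover classes AL S t and al s T (50 + 41 = 91) plus the double crossovers (20).
RF(al–s) = (91 + 20) / 1500 = 111/1500 = 0.0740 → 7.4 cM.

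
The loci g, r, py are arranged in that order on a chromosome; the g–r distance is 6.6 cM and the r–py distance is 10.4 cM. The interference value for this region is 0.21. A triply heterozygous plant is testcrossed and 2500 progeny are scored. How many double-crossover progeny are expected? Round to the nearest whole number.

Map distances give recombination frequencies of 0.066 and 0.104 for the two intervals.
With interference 0.21 (so coincidence = 0.79), expected double-crossover frequency = 0.066 × 0.104 × 0.79 = 0.00542.
Expected number = 0.00542 × 2500 = 13.56 ≈ 14.

14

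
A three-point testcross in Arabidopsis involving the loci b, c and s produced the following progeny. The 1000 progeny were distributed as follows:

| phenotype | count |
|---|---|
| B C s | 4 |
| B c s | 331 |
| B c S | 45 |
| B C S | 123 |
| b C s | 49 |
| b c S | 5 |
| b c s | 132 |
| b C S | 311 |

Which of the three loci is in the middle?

c

The two most frequent reciprocal classes, b C S and B c s, are the parental types, so the F1 was b C S / B c s.
The two rarest classes, b c S and B C s, are the double crossovers. Comparing them with the parentals, only the c allele has switched, so c is the middle locus and the order is s – c – b.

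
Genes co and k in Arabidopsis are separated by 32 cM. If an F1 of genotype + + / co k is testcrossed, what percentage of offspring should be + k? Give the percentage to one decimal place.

16.0%

A map distance of 32 cM corresponds to a recombination frequency of 0.320.
The F1 is + + / co k, so + k is a recombinant gamete class with expected frequency r/2 = 0.320/2 = 0.1600.
That is 0.1600 = 16.0% of the progeny.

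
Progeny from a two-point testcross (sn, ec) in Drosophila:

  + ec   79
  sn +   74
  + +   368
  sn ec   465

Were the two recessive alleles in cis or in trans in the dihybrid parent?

The two most frequent classes are + + (368) and sn ec (465); these are the parental (non-recombinant) types.
So the F1 carried + + on one chromosome and sn ec on the other — the recessive alleles are on the same chromosome (cis / coupling).

cis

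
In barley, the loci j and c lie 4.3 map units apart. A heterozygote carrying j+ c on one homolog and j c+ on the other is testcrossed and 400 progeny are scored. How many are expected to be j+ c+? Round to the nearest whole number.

A map distance of 4.3 map units corresponds to a recombination frequency of 0.043.
The F1 is j+ c / j c+, so j+ c+ is a recombinant gamete class with expected frequency r/2 = 0.043/2 = 0.0215.
Expected number = 0.0215 × 400 = 8.60 ≈ 9.

9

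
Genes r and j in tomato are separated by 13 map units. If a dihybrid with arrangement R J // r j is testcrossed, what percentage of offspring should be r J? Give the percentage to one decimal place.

6.5%

A map distance of 13 map units corresponds to a recombination frequency of 0.130.
The F1 is R J / r j, so r J is a recombinant gamete class with expected frequency r/2 = 0.130/2 = 0.0650.
That is 0.0650 = 6.5% of the progeny.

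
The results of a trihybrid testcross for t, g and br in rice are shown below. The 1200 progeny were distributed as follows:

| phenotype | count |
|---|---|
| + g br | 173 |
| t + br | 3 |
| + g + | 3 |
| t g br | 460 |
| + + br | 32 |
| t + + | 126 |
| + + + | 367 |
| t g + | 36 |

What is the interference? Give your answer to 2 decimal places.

The two most frequent reciprocal classes, + + + and t g br, are the parental types, so the F1 was + + + / t g br.
The two rarest classes, + g + and t + br, are the double crossovers. Comparing them with the parentals, only the g allele has switched, so g is the middle locus and the order is t – g – br.
t–g: (299 + 6)/1200 = 0.2542; g–br: (68 + 6)/1200 = 0.0617.
Expected DCO frequency = 0.2542 × 0.0617 ≈ 0.01568; observed = 6/1200 ≈ 0.00500.
Coefficient of coincidence = 0.00500/0.01568 ≈ 0.32; interference = 1 − 0.32 = 0.68.

0.68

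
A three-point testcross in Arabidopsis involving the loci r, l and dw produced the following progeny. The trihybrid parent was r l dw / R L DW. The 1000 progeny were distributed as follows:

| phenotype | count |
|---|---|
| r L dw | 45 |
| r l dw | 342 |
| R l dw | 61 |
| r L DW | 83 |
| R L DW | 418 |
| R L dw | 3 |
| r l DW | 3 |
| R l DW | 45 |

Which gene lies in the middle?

The two rarest classes, r l DW and R L dw, are the double crossovers. Comparing them with the parentals, only the dw allele has switched, so dw is the middle locus and the order is r – dw – l.

dw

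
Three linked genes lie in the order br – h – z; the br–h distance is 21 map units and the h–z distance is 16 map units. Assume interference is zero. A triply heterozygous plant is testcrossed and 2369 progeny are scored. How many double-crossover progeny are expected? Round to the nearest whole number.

80

Map distances give recombination frequencies of 0.210 and 0.160 for the two intervals.
With no interference, expected double-crossover frequency = 0.210 × 0.160 = 0.03360.
Expected number = 0.03360 × 2369 = 79.60 ≈ 80.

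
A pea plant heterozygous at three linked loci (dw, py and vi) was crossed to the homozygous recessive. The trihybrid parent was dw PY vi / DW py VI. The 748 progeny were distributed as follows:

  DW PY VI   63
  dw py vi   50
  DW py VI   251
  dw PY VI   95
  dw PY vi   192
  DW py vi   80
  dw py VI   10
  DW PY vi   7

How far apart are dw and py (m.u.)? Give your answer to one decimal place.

17.4 m.u.

The two rarest classes, DW PY vi and dw py VI, are the double crossovers. Comparing them with the parentals, only the dw allele has switched, so dw is the middle locus and the order is vi – dw – py.
Crossovers in the dw–py interval produce the single-crossover classes dw py vi and DW PY VI (50 + 63 = 113) plus the double crossovers (17).
RF(dw–py) = (113 + 17) / 748 = 130/748 = 0.1738 → 17.4 m.u.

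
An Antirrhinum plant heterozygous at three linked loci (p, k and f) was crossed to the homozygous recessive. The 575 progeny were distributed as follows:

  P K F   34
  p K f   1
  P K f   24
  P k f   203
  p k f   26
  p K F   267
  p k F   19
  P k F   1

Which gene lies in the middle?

f

The two most frequent reciprocal classes, P k f and p K F, are the parental types, so the F1 was P k f / p K F.
The two rarest classes, P k F and p K f, are the double crossovers. Comparing them with the parentals, only the f allele has switched, so f is the middle locus and the order is p – f – k.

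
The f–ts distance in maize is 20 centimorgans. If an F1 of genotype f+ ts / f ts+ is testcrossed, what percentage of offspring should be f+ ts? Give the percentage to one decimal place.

A map distance of 20 centimorgans corresponds to a recombination frequency of 0.200.
The F1 is f+ ts / f ts+, so f+ ts is a parental gamete class with expected frequency (1 − r)/2 = 0.800/2 = 0.4000.
That is 0.4000 = 40.0% of the progeny.

40.0%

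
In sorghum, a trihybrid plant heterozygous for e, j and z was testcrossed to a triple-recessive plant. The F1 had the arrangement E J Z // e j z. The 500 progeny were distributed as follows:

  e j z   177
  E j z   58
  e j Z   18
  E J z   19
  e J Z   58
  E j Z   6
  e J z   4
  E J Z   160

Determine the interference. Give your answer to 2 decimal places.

The two rarest classes, E j Z and e J z, are the double crossovers. Comparing them with the parentals, only the j allele has switched, so j is the middle locus and the order is e – j – z.
e–j: (116 + 10)/500 = 0.2520; j–z: (37 + 10)/500 = 0.0940.
Expected DCO frequency = 0.2520 × 0.0940 ≈ 0.02369; observed = 10/500 ≈ 0.02000.
Coefficient of coincidence = 0.02000/0.02369 ≈ 0.84; interference = 1 − 0.84 = 0.16.

0.16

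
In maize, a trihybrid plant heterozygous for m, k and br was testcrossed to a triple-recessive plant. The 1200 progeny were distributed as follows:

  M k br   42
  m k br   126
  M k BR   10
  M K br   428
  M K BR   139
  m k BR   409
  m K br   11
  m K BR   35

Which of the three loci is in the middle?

The two most frequent reciprocal classes, M K br and m k BR, are the parental types, so the F1 was M K br / m k BR.
The two rarest classes, m K br and M k BR, are the double crossovers. Comparing them with the parentals, only the m allele has switched, so m is the middle locus and the order is k – m – br.

m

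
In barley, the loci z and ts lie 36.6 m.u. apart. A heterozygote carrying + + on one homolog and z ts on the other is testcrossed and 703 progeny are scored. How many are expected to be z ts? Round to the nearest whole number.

A map distance of 36.6 m.u. corresponds to a recombination frequency of 0.366.
The F1 is + + / z ts, so z ts is a parental gamete class with expected frequency (1 − r)/2 = 0.634/2 = 0.3170.
Expected number = 0.3170 × 703 = 222.85 ≈ 223.

223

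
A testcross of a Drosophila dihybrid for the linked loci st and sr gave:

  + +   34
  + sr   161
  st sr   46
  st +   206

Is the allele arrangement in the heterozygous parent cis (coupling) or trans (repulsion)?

The two most frequent classes are + sr (161) and st + (206); these are the parental (non-recombinant) types.
So the F1 carried + sr on one chromosome and st + on the other — the recessive alleles are on opposite chromosomes (trans / repulsion).

trans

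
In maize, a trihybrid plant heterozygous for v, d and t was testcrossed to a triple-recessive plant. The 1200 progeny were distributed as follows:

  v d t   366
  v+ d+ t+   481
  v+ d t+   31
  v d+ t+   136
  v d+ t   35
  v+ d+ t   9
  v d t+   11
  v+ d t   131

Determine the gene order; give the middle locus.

The two most frequent reciprocal classes, v d t and v+ d+ t+, are the parental types, so the F1 was v d t / v+ d+ t+.
The two rarest classes, v d t+ and v+ d+ t, are the double crossovers. Comparing them with the parentals, only the t allele has switched, so t is the middle locus and the order is d – t – v.

t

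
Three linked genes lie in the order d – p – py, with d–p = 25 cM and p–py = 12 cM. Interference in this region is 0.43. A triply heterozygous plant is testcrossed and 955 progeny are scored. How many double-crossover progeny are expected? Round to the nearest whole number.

16

Map distances give recombination frequencies of 0.250 and 0.120 for the two intervals.
With interference 0.43 (so coincidence = 0.57), expected double-crossover frequency = 0.250 × 0.120 × 0.57 = 0.01710.
Expected number = 0.01710 × 955 = 16.33 ≈ 16.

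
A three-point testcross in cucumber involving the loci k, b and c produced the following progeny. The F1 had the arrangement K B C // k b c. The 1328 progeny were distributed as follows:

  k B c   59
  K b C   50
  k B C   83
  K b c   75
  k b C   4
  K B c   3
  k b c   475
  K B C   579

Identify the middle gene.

c

The two rarest classes, K B c and k b C, are the double crossovers. Comparing them with the parentals, only the c allele has switched, so c is the middle locus and the order is b – c – k.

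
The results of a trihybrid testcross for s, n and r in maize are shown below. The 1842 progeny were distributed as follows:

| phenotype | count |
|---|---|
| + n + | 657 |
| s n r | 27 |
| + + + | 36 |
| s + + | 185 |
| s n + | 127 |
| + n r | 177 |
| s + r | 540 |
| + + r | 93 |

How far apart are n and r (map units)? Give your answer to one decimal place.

The two most frequent reciprocal classes, s + r and + n +, are the parental types, so the F1 was s + r / + n +.
The two rarest classes, s n r and + + +, are the double crossovers. Comparing them with the parentals, only the n allele has switched, so n is the middle locus and the order is r – n – s.
Crossovers in the r–n interval produce the single-crossover classes s + + and + n r (185 + 177 = 362) plus the double crossovers (63).
RF(r–n) = (362 + 63) / 1842 = 425/1842 = 0.2307 → 23.1 map units.

23.1 map units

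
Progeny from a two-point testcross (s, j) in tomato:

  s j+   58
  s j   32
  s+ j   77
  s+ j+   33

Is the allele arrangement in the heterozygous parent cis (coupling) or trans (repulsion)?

trans

The two most frequent classes are s+ j (77) and s j+ (58); these are the parental (non-recombinant) types.
So the F1 carried s+ j on one chromosome and s j+ on the other — the recessive alleles are on opposite chromosomes (trans / repulsion).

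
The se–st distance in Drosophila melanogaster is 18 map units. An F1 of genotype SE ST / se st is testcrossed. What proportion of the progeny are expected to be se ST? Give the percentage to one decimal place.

9.0%

A map distance of 18 map units corresponds to a recombination frequency of 0.180.
The F1 is SE ST / se st, so se ST is a recombinant gamete class with expected frequency r/2 = 0.180/2 = 0.0900.
That is 0.0900 = 9.0% of the progeny.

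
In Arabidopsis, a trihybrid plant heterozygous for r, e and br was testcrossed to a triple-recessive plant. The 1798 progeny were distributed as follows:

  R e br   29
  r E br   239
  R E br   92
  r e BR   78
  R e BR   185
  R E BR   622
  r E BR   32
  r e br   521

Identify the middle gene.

r

The two most frequent reciprocal classes, R E BR and r e br, are the parental types, so the F1 was R E BR / r e br.
The two rarest classes, r E BR and R e br, are the double crossovers. Comparing them with the parentals, only the r allele has switched, so r is the middle locus and the order is br – r – e.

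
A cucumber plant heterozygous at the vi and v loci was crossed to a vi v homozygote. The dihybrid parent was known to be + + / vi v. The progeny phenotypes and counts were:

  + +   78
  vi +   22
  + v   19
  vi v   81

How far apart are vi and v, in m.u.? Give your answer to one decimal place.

The recombinant classes are + v and vi +: 19 + 22 = 41.
Recombination frequency = 41/200 = 0.2050 ≈ 20.5%, i.e. 20.5 m.u.

20.5 m.u.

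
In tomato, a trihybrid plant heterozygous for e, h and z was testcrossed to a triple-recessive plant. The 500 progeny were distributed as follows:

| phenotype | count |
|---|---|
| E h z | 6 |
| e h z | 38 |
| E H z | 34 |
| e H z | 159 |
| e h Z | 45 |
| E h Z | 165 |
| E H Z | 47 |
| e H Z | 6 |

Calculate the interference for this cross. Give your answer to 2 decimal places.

0.32

The two most frequent reciprocal classes, e H z and E h Z, are the parental types, so the F1 was e H z / E h Z.
The two rarest classes, e H Z and E h z, are the double crossovers. Comparing them with the parentals, only the z allele has switched, so z is the middle locus and the order is e – z – h.
e–z: (79 + 12)/500 = 0.1820; z–h: (85 + 12)/500 = 0.1940.
Expected DCO frequency = 0.1820 × 0.1940 ≈ 0.03531; observed = 12/500 ≈ 0.02400.
Coefficient of coincidence = 0.02400/0.03531 ≈ 0.68; interference = 1 − 0.68 = 0.32.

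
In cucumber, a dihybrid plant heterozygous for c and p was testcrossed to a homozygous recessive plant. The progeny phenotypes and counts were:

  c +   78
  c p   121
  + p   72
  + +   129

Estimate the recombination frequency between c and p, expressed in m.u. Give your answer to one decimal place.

37.5 m.u.

The two most frequent classes, + + (129) and c p (121), are the parental types, so the F1 was + + / c p.
The recombinant classes are + p and c +: 72 + 78 = 150.
Recombination frequency = 150/400 = 0.3750 ≈ 37.5%, i.e. 37.5 m.u.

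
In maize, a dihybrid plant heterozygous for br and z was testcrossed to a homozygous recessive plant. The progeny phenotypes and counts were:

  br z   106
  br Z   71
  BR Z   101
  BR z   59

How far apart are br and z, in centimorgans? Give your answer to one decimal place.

The two most frequent classes, BR Z (101) and br z (106), are the parental types, so the F1 was BR Z / br z.
The recombinant classes are BR z and br Z: 59 + 71 = 130.
Recombination frequency = 130/337 = 0.3858 ≈ 38.6%, i.e. 38.6 centimorgans.

38.6 centimorgans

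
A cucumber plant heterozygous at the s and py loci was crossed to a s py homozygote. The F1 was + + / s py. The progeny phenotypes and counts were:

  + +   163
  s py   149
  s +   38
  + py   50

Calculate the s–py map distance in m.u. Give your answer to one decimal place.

The recombinant classes are + py and s +: 50 + 38 = 88.
Recombination frequency = 88/400 = 0.2200 ≈ 22.0%, i.e. 22.0 m.u.

22.0 m.u.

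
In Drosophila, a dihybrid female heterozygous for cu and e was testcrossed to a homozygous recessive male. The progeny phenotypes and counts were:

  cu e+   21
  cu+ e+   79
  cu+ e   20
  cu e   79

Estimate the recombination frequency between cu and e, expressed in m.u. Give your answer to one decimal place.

The two most frequent classes, cu+ e+ (79) and cu e (79), are the parental types, so the F1 was cu+ e+ / cu e.
The recombinant classes are cu+ e and cu e+: 20 + 21 = 41.
Recombination frequency = 41/199 = 0.2060 ≈ 20.6%, i.e. 20.6 m.u.

20.6 m.u.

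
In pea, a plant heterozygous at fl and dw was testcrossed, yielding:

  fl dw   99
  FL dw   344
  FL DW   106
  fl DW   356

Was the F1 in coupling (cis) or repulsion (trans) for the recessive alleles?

The two most frequent classes are FL dw (344) and fl DW (356); these are the parental (non-recombinant) types.
So the F1 carried FL dw on one chromosome and fl DW on the other — the recessive alleles are on opposite chromosomes (trans / repulsion).

trans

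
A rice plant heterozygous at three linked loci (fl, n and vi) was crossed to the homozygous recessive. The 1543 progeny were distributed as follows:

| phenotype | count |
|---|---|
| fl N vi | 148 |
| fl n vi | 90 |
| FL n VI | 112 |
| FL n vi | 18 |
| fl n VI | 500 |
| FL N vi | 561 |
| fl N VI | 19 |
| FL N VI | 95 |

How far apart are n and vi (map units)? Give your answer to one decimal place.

The two most frequent reciprocal classes, FL N vi and fl n VI, are the parental types, so the F1 was FL N vi / fl n VI.
The two rarest classes, FL n vi and fl N VI, are the double crossovers. Comparing them with the parentals, only the n allele has switched, so n is the middle locus and the order is fl – n – vi.
Crossovers in the n–vi interval produce the single-crossover classes FL N VI and fl n vi (95 + 90 = 185) plus the double crossovers (37).
RF(n–vi) = (185 + 37) / 1543 = 222/1543 = 0.1439 → 14.4 map units.

14.4 map units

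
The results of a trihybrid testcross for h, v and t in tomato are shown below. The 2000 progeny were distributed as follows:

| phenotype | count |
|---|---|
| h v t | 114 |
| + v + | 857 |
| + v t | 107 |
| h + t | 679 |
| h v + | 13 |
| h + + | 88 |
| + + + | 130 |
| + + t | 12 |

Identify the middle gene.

The two most frequent reciprocal classes, + v + and h + t, are the parental types, so the F1 was + v + / h + t.
The two rarest classes, h v + and + + t, are the double crossovers. Comparing them with the parentals, only the h allele has switched, so h is the middle locus and the order is t – h – v.

h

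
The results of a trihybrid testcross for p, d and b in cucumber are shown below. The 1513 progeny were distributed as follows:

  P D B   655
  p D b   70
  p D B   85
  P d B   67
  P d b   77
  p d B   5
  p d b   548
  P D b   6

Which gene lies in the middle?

b

The two most frequent reciprocal classes, p d b and P D B, are the parental types, so the F1 was p d b / P D B.
The two rarest classes, p d B and P D b, are the double crossovers. Comparing them with the parentals, only the b allele has switched, so b is the middle locus and the order is p – b – d.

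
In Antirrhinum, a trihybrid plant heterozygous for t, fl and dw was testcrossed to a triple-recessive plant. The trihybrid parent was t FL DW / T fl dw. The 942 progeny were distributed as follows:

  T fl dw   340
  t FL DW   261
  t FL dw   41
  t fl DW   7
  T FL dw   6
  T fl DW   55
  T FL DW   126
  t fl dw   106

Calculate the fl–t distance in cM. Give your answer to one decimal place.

26.0 cM

The two rarest classes, t fl DW and T FL dw, are the double crossovers. Comparing them with the parentals, only the fl allele has switched, so fl is the middle locus and the order is dw – fl – t.
Crossovers in the fl–t interval produce the single-crossover classes T FL DW and t fl dw (126 + 106 = 232) plus the double crossovers (13).
RF(fl–t) = (232 + 13) / 942 = 245/942 = 0.2601 → 26.0 cM.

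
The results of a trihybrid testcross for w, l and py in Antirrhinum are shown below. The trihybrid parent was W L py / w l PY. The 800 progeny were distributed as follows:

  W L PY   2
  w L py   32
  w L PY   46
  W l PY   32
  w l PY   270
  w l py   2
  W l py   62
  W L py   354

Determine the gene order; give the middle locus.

py

The two rarest classes, W L PY and w l py, are the double crossovers. Comparing them with the parentals, only the py allele has switched, so py is the middle locus and the order is l – py – w.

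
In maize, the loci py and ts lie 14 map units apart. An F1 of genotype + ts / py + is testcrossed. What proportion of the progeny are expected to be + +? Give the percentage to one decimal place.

7.0%

A map distance of 14 map units corresponds to a recombination frequency of 0.140.
The F1 is + ts / py +, so + + is a recombinant gamete class with expected frequency r/2 = 0.140/2 = 0.0700.
That is 0.0700 = 7.0% of the progeny.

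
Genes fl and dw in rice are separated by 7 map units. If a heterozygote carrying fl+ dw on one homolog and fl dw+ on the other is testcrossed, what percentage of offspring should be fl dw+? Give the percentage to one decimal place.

46.5%

A map distance of 7 map units corresponds to a recombination frequency of 0.070.
The F1 is fl+ dw / fl dw+, so fl dw+ is a parental gamete class with expected frequency (1 − r)/2 = 0.930/2 = 0.4650.
That is 0.4650 = 46.5% of the progeny.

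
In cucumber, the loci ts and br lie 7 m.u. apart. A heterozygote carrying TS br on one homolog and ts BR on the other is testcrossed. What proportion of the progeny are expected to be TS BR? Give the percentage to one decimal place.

3.5%

A map distance of 7 m.u. corresponds to a recombination frequency of 0.070.
The F1 is TS br / ts BR, so TS BR is a recombinant gamete class with expected frequency r/2 = 0.070/2 = 0.0350.
That is 0.0350 = 3.5% of the progeny.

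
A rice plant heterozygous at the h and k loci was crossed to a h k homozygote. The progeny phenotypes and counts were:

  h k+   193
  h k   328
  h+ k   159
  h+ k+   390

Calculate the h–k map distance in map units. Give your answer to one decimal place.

The two most frequent classes, h+ k+ (390) and h k (328), are the parental types, so the F1 was h+ k+ / h k.
The recombinant classes are h+ k and h k+: 159 + 193 = 352.
Recombination frequency = 352/1070 = 0.3290 ≈ 32.9%, i.e. 32.9 map units.

32.9 map units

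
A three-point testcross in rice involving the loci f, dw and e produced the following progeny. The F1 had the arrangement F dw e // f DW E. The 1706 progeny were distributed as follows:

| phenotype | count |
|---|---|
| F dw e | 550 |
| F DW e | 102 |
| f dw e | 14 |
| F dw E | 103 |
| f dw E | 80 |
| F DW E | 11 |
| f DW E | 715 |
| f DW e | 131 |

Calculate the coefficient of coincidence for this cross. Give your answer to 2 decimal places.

0.80

The two rarest classes, f dw e and F DW E, are the double crossovers. Comparing them with the parentals, only the f allele has switched, so f is the middle locus and the order is dw – f – e.
dw–f: (182 + 25)/1706 = 0.1213; f–e: (234 + 25)/1706 = 0.1518.
Expected DCO frequency = 0.1213 × 0.1518 ≈ 0.01841; observed = 25/1706 ≈ 0.01465.
Coefficient of coincidence = 0.01465/0.01841 ≈ 0.80.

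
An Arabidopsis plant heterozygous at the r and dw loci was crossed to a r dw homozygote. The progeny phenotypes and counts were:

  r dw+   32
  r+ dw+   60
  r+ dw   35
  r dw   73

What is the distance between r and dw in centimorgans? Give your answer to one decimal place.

33.5 centimorgans

The two most frequent classes, r+ dw+ (60) and r dw (73), are the parental types, so the F1 was r+ dw+ / r dw.
The recombinant classes are r+ dw and r dw+: 35 + 32 = 67.
Recombination frequency = 67/200 = 0.3350 ≈ 33.5%, i.e. 33.5 centimorgans.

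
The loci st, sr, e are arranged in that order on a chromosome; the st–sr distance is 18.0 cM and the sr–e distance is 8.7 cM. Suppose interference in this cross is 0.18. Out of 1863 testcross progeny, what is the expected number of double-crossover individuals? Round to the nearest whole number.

Map distances give recombination frequencies of 0.180 and 0.087 for the two intervals.
With interference 0.18 (so coincidence = 0.82), expected double-crossover frequency = 0.180 × 0.087 × 0.82 = 0.01284.
Expected number = 0.01284 × 1863 = 23.92 ≈ 24.

24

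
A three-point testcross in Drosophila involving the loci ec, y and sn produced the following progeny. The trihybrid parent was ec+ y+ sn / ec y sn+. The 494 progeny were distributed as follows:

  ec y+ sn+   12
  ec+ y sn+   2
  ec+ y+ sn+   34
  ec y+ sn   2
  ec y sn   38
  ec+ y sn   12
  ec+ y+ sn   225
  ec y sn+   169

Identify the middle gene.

The two rarest classes, ec y+ sn and ec+ y sn+, are the double crossovers. Comparing them with the parentals, only the ec allele has switched, so ec is the middle locus and the order is sn – ec – y.

ec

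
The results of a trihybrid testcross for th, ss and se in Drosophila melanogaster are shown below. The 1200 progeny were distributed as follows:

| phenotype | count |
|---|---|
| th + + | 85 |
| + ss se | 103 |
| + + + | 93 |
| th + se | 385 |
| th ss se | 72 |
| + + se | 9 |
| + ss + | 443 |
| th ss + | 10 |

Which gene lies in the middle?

The two most frequent reciprocal classes, th + se and + ss +, are the parental types, so the F1 was th + se / + ss +.
The two rarest classes, + + se and th ss +, are the double crossovers. Comparing them with the parentals, only the th allele has switched, so th is the middle locus and the order is se – th – ss.

th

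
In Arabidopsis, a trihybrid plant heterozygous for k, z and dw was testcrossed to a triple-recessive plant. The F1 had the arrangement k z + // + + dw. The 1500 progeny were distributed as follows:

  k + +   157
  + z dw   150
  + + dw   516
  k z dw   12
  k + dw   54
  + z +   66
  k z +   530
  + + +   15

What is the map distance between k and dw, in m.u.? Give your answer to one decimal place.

The two rarest classes, k z dw and + + +, are the double crossovers. Comparing them with the parentals, only the dw allele has switched, so dw is the middle locus and the order is z – dw – k.
Crossovers in the dw–k interval produce the single-crossover classes + z + and k + dw (66 + 54 = 120) plus the double crossovers (27).
RF(dw–k) = (120 + 27) / 1500 = 147/1500 = 0.0980 → 9.8 m.u.

9.8 m.u.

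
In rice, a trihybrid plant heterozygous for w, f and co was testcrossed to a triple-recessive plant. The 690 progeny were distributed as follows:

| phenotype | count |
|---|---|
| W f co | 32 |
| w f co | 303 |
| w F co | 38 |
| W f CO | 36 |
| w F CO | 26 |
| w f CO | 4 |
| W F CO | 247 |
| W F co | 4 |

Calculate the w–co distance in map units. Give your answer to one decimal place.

The two most frequent reciprocal classes, W F CO and w f co, are the parental types, so the F1 was W F CO / w f co.
The two rarest classes, W F co and w f CO, are the double crossovers. Comparing them with the parentals, only the co allele has switched, so co is the middle locus and the order is f – co – w.
Crossovers in the co–w interval produce the single-crossover classes w F CO and W f co (26 + 32 = 58) plus the double crossovers (8).
RF(co–w) = (58 + 8) / 690 = 66/690 = 0.0957 → 9.6 map units.

9.6 map units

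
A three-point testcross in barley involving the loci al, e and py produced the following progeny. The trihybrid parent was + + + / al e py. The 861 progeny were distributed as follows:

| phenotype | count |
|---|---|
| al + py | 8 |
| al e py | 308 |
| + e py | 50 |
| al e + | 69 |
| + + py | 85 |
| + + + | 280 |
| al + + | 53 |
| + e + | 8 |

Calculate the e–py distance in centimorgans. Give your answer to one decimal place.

19.7 centimorgans

The two rarest classes, + e + and al + py, are the double crossovers. Comparing them with the parentals, only the e allele has switched, so e is the middle locus and the order is al – e – py.
Crossovers in the e–py interval produce the single-crossover classes + + py and al e + (85 + 69 = 154) plus the double crossovers (16).
RF(e–py) = (154 + 16) / 861 = 170/861 = 0.1974 → 19.7 centimorgans.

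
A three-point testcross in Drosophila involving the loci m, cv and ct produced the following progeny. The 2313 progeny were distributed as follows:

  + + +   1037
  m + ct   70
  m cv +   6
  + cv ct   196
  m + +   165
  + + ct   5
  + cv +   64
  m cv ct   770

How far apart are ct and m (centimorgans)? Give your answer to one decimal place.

16.1 centimorgans

The two most frequent reciprocal classes, + + + and m cv ct, are the parental types, so the F1 was + + + / m cv ct.
The two rarest classes, + + ct and m cv +, are the double crossovers. Comparing them with the parentals, only the ct allele has switched, so ct is the middle locus and the order is cv – ct – m.
Crossovers in the ct–m interval produce the single-crossover classes m + + and + cv ct (165 + 196 = 361) plus the double crossovers (11).
RF(ct–m) = (361 + 11) / 2313 = 372/2313 = 0.1608 → 16.1 centimorgans.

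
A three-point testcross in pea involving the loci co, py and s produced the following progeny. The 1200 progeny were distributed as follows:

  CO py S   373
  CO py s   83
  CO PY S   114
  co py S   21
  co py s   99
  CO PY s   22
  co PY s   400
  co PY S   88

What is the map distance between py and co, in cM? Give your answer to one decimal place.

The two most frequent reciprocal classes, co PY s and CO py S, are the parental types, so the F1 was co PY s / CO py S.
The two rarest classes, CO PY s and co py S, are the double crossovers. Comparing them with the parentals, only the co allele has switched, so co is the middle locus and the order is s – co – py.
Crossovers in the co–py interval produce the single-crossover classes co py s and CO PY S (99 + 114 = 213) plus the double crossovers (43).
RF(co–py) = (213 + 43) / 1200 = 256/1200 = 0.2133 → 21.3 cM.

21.3 cM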